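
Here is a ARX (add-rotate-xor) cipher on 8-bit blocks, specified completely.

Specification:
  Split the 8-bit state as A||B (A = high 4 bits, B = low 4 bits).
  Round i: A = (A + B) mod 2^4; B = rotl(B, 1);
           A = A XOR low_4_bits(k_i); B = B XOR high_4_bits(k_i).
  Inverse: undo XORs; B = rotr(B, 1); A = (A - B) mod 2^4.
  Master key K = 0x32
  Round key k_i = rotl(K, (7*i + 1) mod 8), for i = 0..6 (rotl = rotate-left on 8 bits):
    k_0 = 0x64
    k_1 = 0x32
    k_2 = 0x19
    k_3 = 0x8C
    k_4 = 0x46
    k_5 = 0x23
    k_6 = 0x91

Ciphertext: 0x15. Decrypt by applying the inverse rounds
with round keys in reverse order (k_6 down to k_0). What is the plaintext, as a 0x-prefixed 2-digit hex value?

0x86

s_0 = ciphertext = 0x15
s_1 = InvRound(s_0, k_6) = 0xA6
s_2 = InvRound(s_1, k_5) = 0x72
s_3 = InvRound(s_2, k_4) = 0xE3
s_4 = InvRound(s_3, k_3) = 0x5D
s_5 = InvRound(s_4, k_2) = 0x66
s_6 = InvRound(s_5, k_1) = 0xAA
s_7 = InvRound(s_6, k_0) = 0x86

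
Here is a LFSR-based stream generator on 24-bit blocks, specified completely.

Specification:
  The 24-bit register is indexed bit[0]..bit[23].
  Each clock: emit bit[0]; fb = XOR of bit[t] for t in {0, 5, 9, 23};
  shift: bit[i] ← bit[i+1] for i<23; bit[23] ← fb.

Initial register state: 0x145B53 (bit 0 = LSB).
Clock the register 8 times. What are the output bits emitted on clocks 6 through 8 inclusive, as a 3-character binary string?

reg_0 = 0x145B53
clock 1: out=1, reg = 0x0A2DA9
clock 2: out=1, reg = 0x0516D4
clock 3: out=0, reg = 0x828B6A
clock 4: out=0, reg = 0xC145B5
clock 5: out=1, reg = 0xE0A2DA
clock 6: out=0, reg = 0x70516D
clock 7: out=1, reg = 0x3828B6
clock 8: out=0, reg = 0x9C145B

010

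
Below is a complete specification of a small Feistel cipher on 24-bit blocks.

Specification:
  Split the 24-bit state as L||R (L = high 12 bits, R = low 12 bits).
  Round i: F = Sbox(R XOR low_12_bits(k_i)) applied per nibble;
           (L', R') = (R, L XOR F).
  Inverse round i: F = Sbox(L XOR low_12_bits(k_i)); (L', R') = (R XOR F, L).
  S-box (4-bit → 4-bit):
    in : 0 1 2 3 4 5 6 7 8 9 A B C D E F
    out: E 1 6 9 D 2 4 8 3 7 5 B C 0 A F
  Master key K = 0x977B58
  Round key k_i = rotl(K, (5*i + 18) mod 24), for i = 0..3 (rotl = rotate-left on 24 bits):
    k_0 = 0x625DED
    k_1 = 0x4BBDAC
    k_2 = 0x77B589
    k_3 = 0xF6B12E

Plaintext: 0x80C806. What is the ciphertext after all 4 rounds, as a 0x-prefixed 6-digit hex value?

s_0 = plaintext = 0x80C806
s_1 = Round(s_0, k_0) = 0x806AA7
s_2 = Round(s_1, k_1) = 0xAA70ED
s_3 = Round(s_2, k_2) = 0x0ED8EA
s_4 = Round(s_3, k_3) = 0x8EA720

0x8EA720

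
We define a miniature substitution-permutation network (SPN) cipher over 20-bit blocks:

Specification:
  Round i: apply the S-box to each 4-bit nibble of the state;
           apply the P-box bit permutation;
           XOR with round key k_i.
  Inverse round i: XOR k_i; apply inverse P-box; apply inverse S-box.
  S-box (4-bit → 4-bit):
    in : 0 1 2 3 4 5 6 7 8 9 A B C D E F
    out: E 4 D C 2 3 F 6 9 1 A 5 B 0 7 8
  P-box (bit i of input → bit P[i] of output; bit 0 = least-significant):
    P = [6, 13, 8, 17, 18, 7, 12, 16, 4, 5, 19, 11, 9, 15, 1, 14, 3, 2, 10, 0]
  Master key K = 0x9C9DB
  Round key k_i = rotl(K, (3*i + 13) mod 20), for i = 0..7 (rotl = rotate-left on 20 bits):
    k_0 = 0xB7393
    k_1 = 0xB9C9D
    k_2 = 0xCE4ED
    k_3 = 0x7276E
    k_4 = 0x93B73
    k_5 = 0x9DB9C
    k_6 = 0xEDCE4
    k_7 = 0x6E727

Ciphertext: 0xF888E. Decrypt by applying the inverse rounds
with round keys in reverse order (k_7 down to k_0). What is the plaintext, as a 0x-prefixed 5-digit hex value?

s_0 = ciphertext = 0xF888E
s_1 = InvRound(s_0, k_7) = 0x280A7
s_2 = InvRound(s_1, k_6) = 0x333B9
s_3 = InvRound(s_2, k_5) = 0xAA0DA
s_4 = InvRound(s_3, k_4) = 0x85A03
s_5 = InvRound(s_4, k_3) = 0x6F026
s_6 = InvRound(s_5, k_2) = 0x21178
s_7 = InvRound(s_6, k_1) = 0x040AB
s_8 = InvRound(s_7, k_0) = 0x99E30

0x99E30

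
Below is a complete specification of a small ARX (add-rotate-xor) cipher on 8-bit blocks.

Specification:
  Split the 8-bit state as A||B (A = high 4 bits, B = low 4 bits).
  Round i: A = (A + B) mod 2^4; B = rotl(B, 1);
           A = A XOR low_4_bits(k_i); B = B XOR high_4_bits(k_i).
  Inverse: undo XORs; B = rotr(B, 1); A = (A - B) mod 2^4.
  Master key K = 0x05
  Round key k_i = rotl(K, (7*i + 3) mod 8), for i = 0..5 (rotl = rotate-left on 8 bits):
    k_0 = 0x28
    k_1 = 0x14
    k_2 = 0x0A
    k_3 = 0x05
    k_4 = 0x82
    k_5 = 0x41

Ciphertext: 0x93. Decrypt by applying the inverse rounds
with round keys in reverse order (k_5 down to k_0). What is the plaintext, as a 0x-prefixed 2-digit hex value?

s_0 = ciphertext = 0x93
s_1 = InvRound(s_0, k_5) = 0xDB
s_2 = InvRound(s_1, k_4) = 0x69
s_3 = InvRound(s_2, k_3) = 0x7C
s_4 = InvRound(s_3, k_2) = 0x76
s_5 = InvRound(s_4, k_1) = 0x8B
s_6 = InvRound(s_5, k_0) = 0x4C

0x4C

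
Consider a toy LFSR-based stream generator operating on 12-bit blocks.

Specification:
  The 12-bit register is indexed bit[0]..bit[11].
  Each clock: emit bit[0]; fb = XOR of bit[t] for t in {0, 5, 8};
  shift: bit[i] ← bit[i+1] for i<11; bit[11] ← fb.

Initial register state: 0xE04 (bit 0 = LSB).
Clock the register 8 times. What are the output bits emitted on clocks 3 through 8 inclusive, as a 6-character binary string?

reg_0 = 0xE04
clock 1: out=0, reg = 0x702
clock 2: out=0, reg = 0xB81
clock 3: out=1, reg = 0x5C0
clock 4: out=0, reg = 0xAE0
clock 5: out=0, reg = 0xD70
clock 6: out=0, reg = 0x6B8
clock 7: out=0, reg = 0xB5C
clock 8: out=0, reg = 0xDAE

100000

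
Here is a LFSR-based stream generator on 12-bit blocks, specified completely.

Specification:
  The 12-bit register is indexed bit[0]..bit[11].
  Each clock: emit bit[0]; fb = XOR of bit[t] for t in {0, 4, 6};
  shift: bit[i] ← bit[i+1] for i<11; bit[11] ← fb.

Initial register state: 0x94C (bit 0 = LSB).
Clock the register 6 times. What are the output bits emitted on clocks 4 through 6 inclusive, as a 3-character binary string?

reg_0 = 0x94C
clock 1: out=0, reg = 0xCA6
clock 2: out=0, reg = 0x653
clock 3: out=1, reg = 0xB29
clock 4: out=1, reg = 0xD94
clock 5: out=0, reg = 0xECA
clock 6: out=0, reg = 0xF65

100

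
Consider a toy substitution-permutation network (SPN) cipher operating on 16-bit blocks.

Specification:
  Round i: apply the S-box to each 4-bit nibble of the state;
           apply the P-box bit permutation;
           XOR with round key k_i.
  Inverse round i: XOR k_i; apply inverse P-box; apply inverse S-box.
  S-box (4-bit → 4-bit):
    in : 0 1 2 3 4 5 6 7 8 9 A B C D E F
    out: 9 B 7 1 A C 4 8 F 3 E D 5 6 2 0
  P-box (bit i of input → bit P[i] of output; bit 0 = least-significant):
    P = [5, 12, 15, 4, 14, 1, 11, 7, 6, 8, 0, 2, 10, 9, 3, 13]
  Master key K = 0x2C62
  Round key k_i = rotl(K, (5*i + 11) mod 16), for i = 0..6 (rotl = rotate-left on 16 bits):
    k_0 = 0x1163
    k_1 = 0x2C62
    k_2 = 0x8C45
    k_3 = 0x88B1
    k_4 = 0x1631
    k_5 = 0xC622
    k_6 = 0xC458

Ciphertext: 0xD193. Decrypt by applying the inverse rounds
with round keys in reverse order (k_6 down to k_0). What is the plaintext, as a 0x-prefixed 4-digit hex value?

s_0 = ciphertext = 0xD193
s_1 = InvRound(s_0, k_6) = 0xC24E
s_2 = InvRound(s_1, k_5) = 0xC0F3
s_3 = InvRound(s_2, k_4) = 0x931D
s_4 = InvRound(s_3, k_3) = 0xD459
s_5 = InvRound(s_4, k_2) = 0x67C4
s_6 = InvRound(s_5, k_1) = 0xE483
s_7 = InvRound(s_6, k_0) = 0x0902

0x0902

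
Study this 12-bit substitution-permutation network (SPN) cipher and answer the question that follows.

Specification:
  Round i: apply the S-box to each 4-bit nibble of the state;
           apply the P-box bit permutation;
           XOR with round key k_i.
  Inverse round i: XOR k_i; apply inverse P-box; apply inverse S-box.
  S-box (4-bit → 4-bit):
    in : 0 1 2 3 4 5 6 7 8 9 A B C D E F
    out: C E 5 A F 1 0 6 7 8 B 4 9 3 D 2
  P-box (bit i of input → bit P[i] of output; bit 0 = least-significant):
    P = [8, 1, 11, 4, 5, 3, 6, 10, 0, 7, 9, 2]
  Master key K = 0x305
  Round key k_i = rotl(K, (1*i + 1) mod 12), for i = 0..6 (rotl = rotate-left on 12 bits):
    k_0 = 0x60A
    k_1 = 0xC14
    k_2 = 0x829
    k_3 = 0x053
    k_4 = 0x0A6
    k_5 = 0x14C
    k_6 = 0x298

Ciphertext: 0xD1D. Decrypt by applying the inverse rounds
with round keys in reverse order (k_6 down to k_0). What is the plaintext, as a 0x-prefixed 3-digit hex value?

s_0 = ciphertext = 0xD1D
s_1 = InvRound(s_0, k_6) = 0x492
s_2 = InvRound(s_1, k_5) = 0x31A
s_3 = InvRound(s_2, k_4) = 0x1DC
s_4 = InvRound(s_3, k_3) = 0xAFD
s_5 = InvRound(s_4, k_2) = 0x1B9
s_6 = InvRound(s_5, k_1) = 0xAA2
s_7 = InvRound(s_6, k_0) = 0xFAB

0xFAB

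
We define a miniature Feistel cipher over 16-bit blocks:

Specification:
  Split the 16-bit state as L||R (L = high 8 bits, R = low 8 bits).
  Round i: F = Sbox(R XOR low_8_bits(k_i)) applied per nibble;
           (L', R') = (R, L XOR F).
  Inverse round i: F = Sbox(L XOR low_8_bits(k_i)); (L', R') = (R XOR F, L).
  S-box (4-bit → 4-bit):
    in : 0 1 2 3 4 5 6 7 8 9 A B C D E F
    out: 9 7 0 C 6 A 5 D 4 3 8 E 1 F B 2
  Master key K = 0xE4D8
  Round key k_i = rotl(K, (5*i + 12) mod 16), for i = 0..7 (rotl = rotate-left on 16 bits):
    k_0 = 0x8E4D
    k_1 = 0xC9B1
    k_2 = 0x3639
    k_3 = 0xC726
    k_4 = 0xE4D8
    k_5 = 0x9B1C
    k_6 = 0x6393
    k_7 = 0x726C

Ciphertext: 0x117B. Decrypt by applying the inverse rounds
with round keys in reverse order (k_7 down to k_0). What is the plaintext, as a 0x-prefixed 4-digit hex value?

s_0 = ciphertext = 0x117B
s_1 = InvRound(s_0, k_7) = 0xA411
s_2 = InvRound(s_1, k_6) = 0xDCA4
s_3 = InvRound(s_2, k_5) = 0xBDDC
s_4 = InvRound(s_3, k_4) = 0x86BD
s_5 = InvRound(s_4, k_3) = 0x3486
s_6 = InvRound(s_5, k_2) = 0x1934
s_7 = InvRound(s_6, k_1) = 0xB019
s_8 = InvRound(s_7, k_0) = 0x36B0

0x36B0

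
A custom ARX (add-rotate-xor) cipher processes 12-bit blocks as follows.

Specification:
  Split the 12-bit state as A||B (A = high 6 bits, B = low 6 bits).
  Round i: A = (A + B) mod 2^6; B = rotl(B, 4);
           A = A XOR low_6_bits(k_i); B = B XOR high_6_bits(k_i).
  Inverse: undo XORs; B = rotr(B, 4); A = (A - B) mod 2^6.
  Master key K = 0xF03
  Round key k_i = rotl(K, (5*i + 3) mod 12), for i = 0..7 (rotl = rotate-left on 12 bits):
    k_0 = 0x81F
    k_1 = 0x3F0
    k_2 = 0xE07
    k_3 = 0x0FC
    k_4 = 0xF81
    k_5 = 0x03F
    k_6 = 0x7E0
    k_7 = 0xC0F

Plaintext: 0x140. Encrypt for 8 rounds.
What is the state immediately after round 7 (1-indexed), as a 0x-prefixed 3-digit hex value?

s_0 = plaintext = 0x140
s_1 = Round(s_0, k_0) = 0x6A0
s_2 = Round(s_1, k_1) = 0x287
s_3 = Round(s_2, k_2) = 0x589
s_4 = Round(s_3, k_3) = 0x8D1
s_5 = Round(s_4, k_4) = 0xD6A
s_6 = Round(s_5, k_5) = 0x82A
s_7 = Round(s_6, k_6) = 0xAB5
s_8 = Round(s_7, k_7) = 0x42D

0xAB5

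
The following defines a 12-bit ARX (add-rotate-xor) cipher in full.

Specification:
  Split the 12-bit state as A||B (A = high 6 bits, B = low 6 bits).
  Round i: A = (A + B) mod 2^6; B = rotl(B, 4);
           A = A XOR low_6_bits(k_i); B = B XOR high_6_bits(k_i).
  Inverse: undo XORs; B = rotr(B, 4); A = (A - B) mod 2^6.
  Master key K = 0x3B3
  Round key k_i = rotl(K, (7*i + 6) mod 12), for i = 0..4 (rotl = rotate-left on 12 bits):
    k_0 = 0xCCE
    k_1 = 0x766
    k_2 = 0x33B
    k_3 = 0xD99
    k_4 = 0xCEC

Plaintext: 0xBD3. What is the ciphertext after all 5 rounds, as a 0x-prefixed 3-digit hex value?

0x4C2

s_0 = plaintext = 0xBD3
s_1 = Round(s_0, k_0) = 0x307
s_2 = Round(s_1, k_1) = 0xD6C
s_3 = Round(s_2, k_2) = 0x687
s_4 = Round(s_3, k_3) = 0xE07
s_5 = Round(s_4, k_4) = 0x4C2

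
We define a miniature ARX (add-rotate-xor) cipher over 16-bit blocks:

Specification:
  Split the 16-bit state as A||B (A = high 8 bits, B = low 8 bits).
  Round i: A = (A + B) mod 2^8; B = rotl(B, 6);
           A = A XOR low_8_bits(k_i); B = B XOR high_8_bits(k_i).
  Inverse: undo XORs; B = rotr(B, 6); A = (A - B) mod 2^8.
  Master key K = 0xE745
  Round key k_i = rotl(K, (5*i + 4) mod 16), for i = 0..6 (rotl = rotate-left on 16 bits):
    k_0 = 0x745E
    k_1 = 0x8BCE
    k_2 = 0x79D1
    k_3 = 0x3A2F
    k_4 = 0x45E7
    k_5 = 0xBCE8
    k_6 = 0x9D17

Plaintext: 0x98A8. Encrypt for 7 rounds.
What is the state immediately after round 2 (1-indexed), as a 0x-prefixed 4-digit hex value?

0xB21C

s_0 = plaintext = 0x98A8
s_1 = Round(s_0, k_0) = 0x1E5E
s_2 = Round(s_1, k_1) = 0xB21C
s_3 = Round(s_2, k_2) = 0x1F7E
s_4 = Round(s_3, k_3) = 0xB2A5
s_5 = Round(s_4, k_4) = 0xB02C
s_6 = Round(s_5, k_5) = 0x34B7
s_7 = Round(s_6, k_6) = 0xFC70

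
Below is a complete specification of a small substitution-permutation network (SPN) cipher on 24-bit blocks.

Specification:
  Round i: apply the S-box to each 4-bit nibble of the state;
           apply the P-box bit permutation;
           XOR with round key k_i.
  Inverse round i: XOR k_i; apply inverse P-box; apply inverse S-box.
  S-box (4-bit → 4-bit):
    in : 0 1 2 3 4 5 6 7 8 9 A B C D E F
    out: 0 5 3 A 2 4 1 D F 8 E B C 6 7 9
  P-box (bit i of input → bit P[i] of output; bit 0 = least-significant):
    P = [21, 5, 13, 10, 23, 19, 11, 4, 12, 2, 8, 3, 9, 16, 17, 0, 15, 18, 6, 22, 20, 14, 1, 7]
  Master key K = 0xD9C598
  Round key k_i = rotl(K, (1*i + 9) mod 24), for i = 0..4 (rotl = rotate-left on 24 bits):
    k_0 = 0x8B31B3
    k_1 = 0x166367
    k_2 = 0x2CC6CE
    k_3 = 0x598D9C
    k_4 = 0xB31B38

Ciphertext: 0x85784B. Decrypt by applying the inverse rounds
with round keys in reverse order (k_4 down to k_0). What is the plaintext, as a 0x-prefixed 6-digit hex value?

s_0 = ciphertext = 0x85784B
s_1 = InvRound(s_0, k_4) = 0xED759E
s_2 = InvRound(s_1, k_3) = 0xE20611
s_3 = InvRound(s_2, k_2) = 0xA8C3B0
s_4 = InvRound(s_3, k_1) = 0x7EC4B1
s_5 = InvRound(s_4, k_0) = 0xEB4167

0xEB4167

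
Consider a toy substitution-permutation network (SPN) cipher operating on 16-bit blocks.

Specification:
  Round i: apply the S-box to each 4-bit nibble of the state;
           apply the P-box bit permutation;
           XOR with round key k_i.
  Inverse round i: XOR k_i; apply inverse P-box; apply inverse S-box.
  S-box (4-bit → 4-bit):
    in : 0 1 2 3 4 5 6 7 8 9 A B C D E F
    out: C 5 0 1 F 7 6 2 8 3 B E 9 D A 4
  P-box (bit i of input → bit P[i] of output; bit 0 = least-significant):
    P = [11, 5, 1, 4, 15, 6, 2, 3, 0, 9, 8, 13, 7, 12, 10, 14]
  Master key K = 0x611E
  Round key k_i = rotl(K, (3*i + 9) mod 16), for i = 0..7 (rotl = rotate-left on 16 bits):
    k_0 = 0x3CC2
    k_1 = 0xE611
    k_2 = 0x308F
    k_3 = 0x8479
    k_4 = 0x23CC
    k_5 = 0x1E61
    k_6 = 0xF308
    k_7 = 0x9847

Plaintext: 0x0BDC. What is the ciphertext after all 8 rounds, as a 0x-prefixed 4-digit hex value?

0x756B

s_0 = plaintext = 0x0BDC
s_1 = Round(s_0, k_0) = 0xD3DE
s_2 = Round(s_1, k_1) = 0x22AC
s_3 = Round(s_2, k_2) = 0xB8D7
s_4 = Round(s_3, k_3) = 0x7055
s_5 = Round(s_4, k_4) = 0x9AAA
s_6 = Round(s_5, k_5) = 0xA498
s_7 = Round(s_6, k_6) = 0x00D9
s_8 = Round(s_7, k_7) = 0x756B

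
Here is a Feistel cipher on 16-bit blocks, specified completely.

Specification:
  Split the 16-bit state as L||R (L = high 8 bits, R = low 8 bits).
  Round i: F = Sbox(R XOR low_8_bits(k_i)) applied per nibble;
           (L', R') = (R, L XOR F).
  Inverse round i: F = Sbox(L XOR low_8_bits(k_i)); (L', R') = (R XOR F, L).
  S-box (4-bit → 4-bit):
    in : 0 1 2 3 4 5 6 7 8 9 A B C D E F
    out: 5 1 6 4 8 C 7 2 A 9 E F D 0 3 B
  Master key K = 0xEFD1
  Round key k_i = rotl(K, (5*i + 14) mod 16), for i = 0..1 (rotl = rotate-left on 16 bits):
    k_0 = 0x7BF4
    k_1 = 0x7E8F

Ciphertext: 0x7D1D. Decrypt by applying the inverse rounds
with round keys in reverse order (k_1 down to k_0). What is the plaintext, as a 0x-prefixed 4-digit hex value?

0xB6AB

s_0 = ciphertext = 0x7D1D
s_1 = InvRound(s_0, k_1) = 0xAB7D
s_2 = InvRound(s_1, k_0) = 0xB6AB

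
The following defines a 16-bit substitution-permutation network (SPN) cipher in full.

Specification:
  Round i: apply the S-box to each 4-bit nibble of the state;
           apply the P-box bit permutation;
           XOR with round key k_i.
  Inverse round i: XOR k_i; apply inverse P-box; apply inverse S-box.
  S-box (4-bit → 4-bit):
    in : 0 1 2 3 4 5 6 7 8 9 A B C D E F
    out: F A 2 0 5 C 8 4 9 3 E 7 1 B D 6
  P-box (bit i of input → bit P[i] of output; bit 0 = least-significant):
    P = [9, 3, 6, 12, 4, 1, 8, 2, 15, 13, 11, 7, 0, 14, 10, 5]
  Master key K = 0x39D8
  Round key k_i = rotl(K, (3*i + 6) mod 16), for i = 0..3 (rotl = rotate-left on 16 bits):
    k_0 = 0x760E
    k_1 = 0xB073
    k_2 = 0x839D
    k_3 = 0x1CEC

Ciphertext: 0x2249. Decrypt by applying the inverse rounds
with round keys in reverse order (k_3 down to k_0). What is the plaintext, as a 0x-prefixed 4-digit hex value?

s_0 = ciphertext = 0x2249
s_1 = InvRound(s_0, k_3) = 0xEA68
s_2 = InvRound(s_1, k_2) = 0xDAE7
s_3 = InvRound(s_2, k_1) = 0x2A8C
s_4 = InvRound(s_3, k_0) = 0xF526

0xF526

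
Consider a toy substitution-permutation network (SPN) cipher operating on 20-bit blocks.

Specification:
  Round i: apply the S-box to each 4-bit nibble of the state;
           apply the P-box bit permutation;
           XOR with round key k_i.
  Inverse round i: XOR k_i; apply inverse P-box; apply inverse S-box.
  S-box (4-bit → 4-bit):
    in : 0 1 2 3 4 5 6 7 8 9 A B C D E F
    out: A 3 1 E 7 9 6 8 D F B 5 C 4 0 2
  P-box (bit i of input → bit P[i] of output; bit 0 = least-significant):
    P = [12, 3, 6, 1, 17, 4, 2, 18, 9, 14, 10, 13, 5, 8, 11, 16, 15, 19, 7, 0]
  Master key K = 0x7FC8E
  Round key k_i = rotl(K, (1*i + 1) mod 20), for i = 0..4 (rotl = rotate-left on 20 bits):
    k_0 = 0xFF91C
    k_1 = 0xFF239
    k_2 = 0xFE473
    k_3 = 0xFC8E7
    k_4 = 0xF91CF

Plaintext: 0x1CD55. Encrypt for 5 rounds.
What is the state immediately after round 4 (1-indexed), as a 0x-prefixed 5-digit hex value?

s_0 = plaintext = 0x1CD55
s_1 = Round(s_0, k_0) = 0x0651E
s_2 = Round(s_1, k_1) = 0x5D928
s_3 = Round(s_2, k_2) = 0xD1A30
s_4 = Round(s_3, k_3) = 0xBAB59
s_5 = Round(s_4, k_4) = 0x80625

0xBAB59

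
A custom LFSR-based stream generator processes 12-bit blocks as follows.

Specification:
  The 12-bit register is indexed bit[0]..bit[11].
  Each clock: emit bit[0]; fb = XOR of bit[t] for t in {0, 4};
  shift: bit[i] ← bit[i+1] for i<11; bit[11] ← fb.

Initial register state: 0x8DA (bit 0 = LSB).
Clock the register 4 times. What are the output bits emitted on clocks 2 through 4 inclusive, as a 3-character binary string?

reg_0 = 0x8DA
clock 1: out=0, reg = 0xC6D
clock 2: out=1, reg = 0xE36
clock 3: out=0, reg = 0xF1B
clock 4: out=1, reg = 0x78D

101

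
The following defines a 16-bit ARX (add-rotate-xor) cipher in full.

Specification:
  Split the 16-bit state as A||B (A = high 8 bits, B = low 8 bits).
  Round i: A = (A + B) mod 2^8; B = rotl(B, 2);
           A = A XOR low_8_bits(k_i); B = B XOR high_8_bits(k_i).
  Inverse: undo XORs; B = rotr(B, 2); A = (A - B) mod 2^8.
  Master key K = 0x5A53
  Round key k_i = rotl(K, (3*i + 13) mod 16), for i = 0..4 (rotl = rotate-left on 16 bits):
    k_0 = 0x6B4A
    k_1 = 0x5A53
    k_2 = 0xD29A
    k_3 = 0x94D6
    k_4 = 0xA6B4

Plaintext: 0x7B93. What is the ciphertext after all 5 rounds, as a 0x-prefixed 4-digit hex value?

0x546A

s_0 = plaintext = 0x7B93
s_1 = Round(s_0, k_0) = 0x4425
s_2 = Round(s_1, k_1) = 0x3ACE
s_3 = Round(s_2, k_2) = 0x92E9
s_4 = Round(s_3, k_3) = 0xAD33
s_5 = Round(s_4, k_4) = 0x546A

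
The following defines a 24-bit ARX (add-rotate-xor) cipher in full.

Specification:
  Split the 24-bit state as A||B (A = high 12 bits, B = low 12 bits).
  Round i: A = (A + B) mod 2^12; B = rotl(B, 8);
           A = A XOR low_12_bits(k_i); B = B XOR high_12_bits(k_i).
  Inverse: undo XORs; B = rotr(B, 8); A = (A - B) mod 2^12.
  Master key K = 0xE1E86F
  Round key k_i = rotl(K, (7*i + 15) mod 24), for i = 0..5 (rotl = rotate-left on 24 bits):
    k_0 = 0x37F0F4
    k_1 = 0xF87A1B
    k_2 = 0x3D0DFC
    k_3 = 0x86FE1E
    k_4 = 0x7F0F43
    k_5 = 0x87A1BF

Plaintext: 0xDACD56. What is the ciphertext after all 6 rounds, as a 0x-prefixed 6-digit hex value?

0x462070

s_0 = plaintext = 0xDACD56
s_1 = Round(s_0, k_0) = 0xBF65AA
s_2 = Round(s_1, k_1) = 0xBBB5DD
s_3 = Round(s_2, k_2) = 0xC64E8D
s_4 = Round(s_3, k_3) = 0x4EF587
s_5 = Round(s_4, k_4) = 0x5350A8
s_6 = Round(s_5, k_5) = 0x462070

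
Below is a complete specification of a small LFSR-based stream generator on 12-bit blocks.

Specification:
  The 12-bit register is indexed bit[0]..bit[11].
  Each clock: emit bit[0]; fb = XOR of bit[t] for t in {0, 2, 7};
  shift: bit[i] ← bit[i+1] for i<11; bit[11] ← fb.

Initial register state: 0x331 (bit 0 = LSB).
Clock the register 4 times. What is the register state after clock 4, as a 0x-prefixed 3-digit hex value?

reg_0 = 0x331
clock 1: out=1, reg = 0x998
clock 2: out=0, reg = 0xCCC
clock 3: out=0, reg = 0x666
clock 4: out=0, reg = 0xB33

0xB33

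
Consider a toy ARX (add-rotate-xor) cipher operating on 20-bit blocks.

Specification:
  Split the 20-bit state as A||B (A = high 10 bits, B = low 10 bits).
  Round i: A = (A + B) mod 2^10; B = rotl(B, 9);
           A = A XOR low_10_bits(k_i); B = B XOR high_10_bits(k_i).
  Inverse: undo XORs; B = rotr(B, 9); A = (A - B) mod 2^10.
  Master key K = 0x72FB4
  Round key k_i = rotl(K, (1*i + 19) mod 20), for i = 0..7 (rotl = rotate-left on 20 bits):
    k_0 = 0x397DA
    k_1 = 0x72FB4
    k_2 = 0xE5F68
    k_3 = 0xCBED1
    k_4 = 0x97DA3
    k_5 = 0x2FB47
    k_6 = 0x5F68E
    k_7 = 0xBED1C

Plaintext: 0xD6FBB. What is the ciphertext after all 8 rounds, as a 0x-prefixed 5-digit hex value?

s_0 = plaintext = 0xD6FBB
s_1 = Round(s_0, k_0) = 0x33338
s_2 = Round(s_1, k_1) = 0xEC057
s_3 = Round(s_2, k_2) = 0xDBDBC
s_4 = Round(s_3, k_3) = 0xFEBF1
s_5 = Round(s_4, k_4) = 0x921A7
s_6 = Round(s_5, k_5) = 0x2A26D
s_7 = Round(s_6, k_6) = 0x66E4B
s_8 = Round(s_7, k_7) = 0xBE9DE

0xBE9DE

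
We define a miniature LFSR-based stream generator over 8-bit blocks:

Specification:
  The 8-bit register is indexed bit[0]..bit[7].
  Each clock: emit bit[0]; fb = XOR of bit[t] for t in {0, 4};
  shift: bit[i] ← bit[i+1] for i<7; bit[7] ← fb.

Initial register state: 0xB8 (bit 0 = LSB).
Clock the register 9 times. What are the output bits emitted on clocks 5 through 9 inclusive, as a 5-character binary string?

11011

reg_0 = 0xB8
clock 1: out=0, reg = 0xDC
clock 2: out=0, reg = 0xEE
clock 3: out=0, reg = 0x77
clock 4: out=1, reg = 0x3B
clock 5: out=1, reg = 0x1D
clock 6: out=1, reg = 0x0E
clock 7: out=0, reg = 0x07
clock 8: out=1, reg = 0x83
clock 9: out=1, reg = 0xC1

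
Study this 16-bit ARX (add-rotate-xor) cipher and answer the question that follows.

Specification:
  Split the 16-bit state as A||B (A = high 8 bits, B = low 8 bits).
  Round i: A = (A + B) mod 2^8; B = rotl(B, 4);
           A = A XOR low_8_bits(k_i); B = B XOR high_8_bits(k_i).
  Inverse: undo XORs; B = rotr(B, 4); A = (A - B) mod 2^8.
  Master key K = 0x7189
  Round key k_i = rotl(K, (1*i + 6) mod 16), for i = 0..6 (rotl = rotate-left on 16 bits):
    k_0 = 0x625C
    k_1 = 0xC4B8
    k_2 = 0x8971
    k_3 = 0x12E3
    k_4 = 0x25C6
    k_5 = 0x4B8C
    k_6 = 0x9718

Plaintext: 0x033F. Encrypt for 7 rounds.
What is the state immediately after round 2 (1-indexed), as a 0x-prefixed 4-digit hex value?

0x17DD

s_0 = plaintext = 0x033F
s_1 = Round(s_0, k_0) = 0x1E91
s_2 = Round(s_1, k_1) = 0x17DD
s_3 = Round(s_2, k_2) = 0x8554
s_4 = Round(s_3, k_3) = 0x3A57
s_5 = Round(s_4, k_4) = 0x5750
s_6 = Round(s_5, k_5) = 0x2B4E
s_7 = Round(s_6, k_6) = 0x6173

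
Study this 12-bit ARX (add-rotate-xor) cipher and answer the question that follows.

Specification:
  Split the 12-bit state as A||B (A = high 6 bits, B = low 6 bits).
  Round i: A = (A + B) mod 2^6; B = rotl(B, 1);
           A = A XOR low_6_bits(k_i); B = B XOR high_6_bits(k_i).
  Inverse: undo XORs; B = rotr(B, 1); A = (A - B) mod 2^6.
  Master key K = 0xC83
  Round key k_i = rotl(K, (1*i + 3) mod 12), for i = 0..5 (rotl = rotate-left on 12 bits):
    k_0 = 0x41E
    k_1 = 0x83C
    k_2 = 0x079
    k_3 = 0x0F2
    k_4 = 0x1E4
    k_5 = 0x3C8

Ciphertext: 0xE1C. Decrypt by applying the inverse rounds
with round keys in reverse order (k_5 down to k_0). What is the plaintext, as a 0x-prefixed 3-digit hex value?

s_0 = ciphertext = 0xE1C
s_1 = InvRound(s_0, k_5) = 0x1E9
s_2 = InvRound(s_1, k_4) = 0x317
s_3 = InvRound(s_2, k_3) = 0xD0A
s_4 = InvRound(s_3, k_2) = 0xA25
s_5 = InvRound(s_4, k_1) = 0xCA2
s_6 = InvRound(s_5, k_0) = 0x4D9

0x4D9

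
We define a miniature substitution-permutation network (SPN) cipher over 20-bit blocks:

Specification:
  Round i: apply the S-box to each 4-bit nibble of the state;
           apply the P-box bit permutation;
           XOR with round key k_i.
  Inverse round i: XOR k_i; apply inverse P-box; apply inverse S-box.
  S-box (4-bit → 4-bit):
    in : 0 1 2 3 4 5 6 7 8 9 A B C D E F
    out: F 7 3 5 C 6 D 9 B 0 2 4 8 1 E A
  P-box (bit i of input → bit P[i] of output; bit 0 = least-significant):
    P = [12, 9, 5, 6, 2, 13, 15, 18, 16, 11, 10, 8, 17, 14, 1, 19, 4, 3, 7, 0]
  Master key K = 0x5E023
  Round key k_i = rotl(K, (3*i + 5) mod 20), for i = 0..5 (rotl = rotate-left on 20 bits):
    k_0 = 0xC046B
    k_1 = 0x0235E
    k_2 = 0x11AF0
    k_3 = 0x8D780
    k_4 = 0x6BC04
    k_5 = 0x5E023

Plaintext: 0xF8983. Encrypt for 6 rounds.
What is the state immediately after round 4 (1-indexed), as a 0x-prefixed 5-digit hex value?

0xA3C5D

s_0 = plaintext = 0xF8983
s_1 = Round(s_0, k_0) = 0x27446
s_2 = Round(s_1, k_1) = 0xEB626
s_3 = Round(s_2, k_2) = 0x02F1F
s_4 = Round(s_3, k_3) = 0xA3C5D
s_5 = Round(s_4, k_4) = 0x40D0E
s_6 = Round(s_5, k_5) = 0xA02C4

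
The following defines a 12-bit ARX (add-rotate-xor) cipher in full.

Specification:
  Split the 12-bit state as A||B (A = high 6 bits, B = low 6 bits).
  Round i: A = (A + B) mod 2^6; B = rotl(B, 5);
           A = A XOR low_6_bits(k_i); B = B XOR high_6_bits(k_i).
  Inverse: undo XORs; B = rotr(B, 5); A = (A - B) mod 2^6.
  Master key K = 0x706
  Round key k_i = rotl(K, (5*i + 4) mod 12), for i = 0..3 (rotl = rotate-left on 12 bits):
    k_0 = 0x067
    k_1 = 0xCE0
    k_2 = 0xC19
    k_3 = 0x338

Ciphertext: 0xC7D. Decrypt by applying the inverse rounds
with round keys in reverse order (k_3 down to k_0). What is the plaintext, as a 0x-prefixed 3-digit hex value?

s_0 = ciphertext = 0xC7D
s_1 = InvRound(s_0, k_3) = 0x9A3
s_2 = InvRound(s_1, k_2) = 0x666
s_3 = InvRound(s_2, k_1) = 0x3EA
s_4 = InvRound(s_3, k_0) = 0x457

0x457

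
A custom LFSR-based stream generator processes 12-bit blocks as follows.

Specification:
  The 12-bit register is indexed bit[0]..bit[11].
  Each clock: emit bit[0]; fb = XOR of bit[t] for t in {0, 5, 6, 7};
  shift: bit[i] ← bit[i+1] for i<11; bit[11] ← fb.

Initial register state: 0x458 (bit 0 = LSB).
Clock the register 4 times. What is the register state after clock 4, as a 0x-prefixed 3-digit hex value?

reg_0 = 0x458
clock 1: out=0, reg = 0xA2C
clock 2: out=0, reg = 0xD16
clock 3: out=0, reg = 0x68B
clock 4: out=1, reg = 0x345

0x345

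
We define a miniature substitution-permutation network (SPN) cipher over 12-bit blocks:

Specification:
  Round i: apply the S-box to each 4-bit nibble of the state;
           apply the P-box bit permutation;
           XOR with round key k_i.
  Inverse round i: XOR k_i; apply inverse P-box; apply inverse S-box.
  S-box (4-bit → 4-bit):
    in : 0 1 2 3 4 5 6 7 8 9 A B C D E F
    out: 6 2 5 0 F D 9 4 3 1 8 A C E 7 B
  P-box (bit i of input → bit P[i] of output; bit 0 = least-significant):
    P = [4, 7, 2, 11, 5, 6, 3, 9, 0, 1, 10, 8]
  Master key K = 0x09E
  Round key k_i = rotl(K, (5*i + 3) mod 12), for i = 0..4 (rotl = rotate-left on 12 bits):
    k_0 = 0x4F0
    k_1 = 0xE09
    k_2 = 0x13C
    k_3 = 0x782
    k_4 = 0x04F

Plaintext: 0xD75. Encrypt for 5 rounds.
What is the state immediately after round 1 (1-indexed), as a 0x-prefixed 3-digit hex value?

s_0 = plaintext = 0xD75
s_1 = Round(s_0, k_0) = 0x9EE
s_2 = Round(s_1, k_1) = 0xEF4
s_3 = Round(s_2, k_2) = 0xFCB
s_4 = Round(s_3, k_3) = 0xC09
s_5 = Round(s_4, k_4) = 0x517

0x9EE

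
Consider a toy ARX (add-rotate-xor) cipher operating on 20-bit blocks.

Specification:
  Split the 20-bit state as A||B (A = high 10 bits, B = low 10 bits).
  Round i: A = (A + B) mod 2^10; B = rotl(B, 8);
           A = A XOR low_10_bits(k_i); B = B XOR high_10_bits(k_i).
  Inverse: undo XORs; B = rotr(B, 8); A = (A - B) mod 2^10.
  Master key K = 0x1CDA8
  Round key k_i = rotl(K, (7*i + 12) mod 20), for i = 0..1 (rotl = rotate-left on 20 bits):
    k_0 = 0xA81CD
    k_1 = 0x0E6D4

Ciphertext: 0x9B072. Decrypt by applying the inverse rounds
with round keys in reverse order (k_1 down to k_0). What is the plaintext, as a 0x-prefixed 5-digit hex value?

s_0 = ciphertext = 0x9B072
s_1 = InvRound(s_0, k_1) = 0xE312C
s_2 = InvRound(s_1, k_0) = 0x03A33

0x03A33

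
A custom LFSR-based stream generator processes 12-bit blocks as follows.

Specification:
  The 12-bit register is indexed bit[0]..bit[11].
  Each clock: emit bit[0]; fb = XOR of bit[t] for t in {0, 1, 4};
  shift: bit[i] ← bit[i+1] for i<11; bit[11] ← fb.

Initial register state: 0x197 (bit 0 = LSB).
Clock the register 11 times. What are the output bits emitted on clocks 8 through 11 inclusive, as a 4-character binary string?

1100

reg_0 = 0x197
clock 1: out=1, reg = 0x8CB
clock 2: out=1, reg = 0x465
clock 3: out=1, reg = 0xA32
clock 4: out=0, reg = 0x519
clock 5: out=1, reg = 0x28C
clock 6: out=0, reg = 0x146
clock 7: out=0, reg = 0x8A3
clock 8: out=1, reg = 0x451
clock 9: out=1, reg = 0x228
clock 10: out=0, reg = 0x114
clock 11: out=0, reg = 0x88A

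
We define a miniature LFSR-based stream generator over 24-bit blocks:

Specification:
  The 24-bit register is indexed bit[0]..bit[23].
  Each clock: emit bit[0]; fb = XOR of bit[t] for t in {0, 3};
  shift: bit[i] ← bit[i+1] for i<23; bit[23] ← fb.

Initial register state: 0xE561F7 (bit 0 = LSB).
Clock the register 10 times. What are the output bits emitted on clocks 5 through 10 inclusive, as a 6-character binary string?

111110

reg_0 = 0xE561F7
clock 1: out=1, reg = 0xF2B0FB
clock 2: out=1, reg = 0x79587D
clock 3: out=1, reg = 0x3CAC3E
clock 4: out=0, reg = 0x9E561F
clock 5: out=1, reg = 0x4F2B0F
clock 6: out=1, reg = 0x279587
clock 7: out=1, reg = 0x93CAC3
clock 8: out=1, reg = 0xC9E561
clock 9: out=1, reg = 0xE4F2B0
clock 10: out=0, reg = 0x727958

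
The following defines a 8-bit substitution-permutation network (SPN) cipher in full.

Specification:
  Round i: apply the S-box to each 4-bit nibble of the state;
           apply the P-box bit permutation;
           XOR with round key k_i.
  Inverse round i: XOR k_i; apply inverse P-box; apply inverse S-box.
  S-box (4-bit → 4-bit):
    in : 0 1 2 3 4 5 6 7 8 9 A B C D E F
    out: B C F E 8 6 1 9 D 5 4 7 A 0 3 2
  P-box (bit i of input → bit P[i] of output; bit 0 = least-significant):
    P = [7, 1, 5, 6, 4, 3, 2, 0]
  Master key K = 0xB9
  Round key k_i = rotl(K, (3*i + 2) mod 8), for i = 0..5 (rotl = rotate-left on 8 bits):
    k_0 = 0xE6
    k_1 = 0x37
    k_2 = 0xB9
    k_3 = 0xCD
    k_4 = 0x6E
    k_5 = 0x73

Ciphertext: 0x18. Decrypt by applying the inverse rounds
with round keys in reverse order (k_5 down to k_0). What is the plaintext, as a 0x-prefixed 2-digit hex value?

0x10

s_0 = ciphertext = 0x18
s_1 = InvRound(s_0, k_5) = 0xC3
s_2 = InvRound(s_1, k_4) = 0x39
s_3 = InvRound(s_2, k_3) = 0x98
s_4 = InvRound(s_3, k_2) = 0x4A
s_5 = InvRound(s_4, k_1) = 0x21
s_6 = InvRound(s_5, k_0) = 0x10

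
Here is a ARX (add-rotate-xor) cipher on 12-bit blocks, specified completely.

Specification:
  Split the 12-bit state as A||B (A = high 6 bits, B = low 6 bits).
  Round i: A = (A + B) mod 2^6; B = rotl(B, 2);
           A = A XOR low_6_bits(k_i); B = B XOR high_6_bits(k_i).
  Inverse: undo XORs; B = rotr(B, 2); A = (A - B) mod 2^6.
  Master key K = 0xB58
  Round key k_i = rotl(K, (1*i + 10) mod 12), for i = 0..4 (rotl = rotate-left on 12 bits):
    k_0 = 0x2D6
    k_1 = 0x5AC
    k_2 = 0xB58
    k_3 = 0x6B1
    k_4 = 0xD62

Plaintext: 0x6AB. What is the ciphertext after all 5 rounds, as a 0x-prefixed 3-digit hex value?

0x587

s_0 = plaintext = 0x6AB
s_1 = Round(s_0, k_0) = 0x4E5
s_2 = Round(s_1, k_1) = 0x500
s_3 = Round(s_2, k_2) = 0x32D
s_4 = Round(s_3, k_3) = 0x22C
s_5 = Round(s_4, k_4) = 0x587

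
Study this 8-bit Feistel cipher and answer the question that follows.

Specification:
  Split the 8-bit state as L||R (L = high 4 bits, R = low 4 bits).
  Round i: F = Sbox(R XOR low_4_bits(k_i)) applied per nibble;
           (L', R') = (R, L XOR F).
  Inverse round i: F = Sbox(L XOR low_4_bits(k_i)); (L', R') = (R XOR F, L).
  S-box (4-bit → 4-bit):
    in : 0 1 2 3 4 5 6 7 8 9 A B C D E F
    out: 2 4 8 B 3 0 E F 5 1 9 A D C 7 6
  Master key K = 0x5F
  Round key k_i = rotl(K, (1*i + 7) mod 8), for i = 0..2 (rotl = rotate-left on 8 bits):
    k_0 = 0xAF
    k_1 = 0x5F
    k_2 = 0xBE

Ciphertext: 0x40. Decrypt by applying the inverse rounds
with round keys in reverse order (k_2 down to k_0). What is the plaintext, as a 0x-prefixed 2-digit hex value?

0x9A

s_0 = ciphertext = 0x40
s_1 = InvRound(s_0, k_2) = 0x94
s_2 = InvRound(s_1, k_1) = 0xA9
s_3 = InvRound(s_2, k_0) = 0x9A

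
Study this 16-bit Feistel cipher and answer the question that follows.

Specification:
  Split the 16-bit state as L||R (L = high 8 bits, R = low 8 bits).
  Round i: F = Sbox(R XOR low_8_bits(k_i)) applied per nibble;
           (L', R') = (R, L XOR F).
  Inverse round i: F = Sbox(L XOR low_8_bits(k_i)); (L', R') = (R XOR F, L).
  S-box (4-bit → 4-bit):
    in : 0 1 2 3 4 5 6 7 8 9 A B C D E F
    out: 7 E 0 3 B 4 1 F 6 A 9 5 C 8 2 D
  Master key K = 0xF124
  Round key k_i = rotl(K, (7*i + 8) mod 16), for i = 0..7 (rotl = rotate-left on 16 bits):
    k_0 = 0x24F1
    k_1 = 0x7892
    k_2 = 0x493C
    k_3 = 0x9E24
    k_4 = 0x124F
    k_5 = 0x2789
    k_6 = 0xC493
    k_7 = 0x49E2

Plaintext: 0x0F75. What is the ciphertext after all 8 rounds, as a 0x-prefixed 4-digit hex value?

s_0 = plaintext = 0x0F75
s_1 = Round(s_0, k_0) = 0x7564
s_2 = Round(s_1, k_1) = 0x64A4
s_3 = Round(s_2, k_2) = 0xA4C2
s_4 = Round(s_3, k_3) = 0xC285
s_5 = Round(s_4, k_4) = 0x850B
s_6 = Round(s_5, k_5) = 0x0BE5
s_7 = Round(s_6, k_6) = 0xE5FA
s_8 = Round(s_7, k_7) = 0xFA03

0xFA03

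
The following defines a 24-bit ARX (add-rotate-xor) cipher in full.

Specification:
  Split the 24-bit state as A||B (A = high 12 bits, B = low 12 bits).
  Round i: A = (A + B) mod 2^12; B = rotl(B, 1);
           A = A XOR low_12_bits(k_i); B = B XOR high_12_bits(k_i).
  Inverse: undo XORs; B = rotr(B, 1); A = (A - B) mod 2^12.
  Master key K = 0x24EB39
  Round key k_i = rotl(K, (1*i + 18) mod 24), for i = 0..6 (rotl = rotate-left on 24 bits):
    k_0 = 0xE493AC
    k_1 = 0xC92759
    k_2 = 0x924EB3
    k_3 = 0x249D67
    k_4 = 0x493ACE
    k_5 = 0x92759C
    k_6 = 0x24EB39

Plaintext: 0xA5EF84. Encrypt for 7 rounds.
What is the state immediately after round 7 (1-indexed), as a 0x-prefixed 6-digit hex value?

0xA39010

s_0 = plaintext = 0xA5EF84
s_1 = Round(s_0, k_0) = 0xA4E140
s_2 = Round(s_1, k_1) = 0xCD7E12
s_3 = Round(s_2, k_2) = 0x45A501
s_4 = Round(s_3, k_3) = 0x43C84B
s_5 = Round(s_4, k_4) = 0x649404
s_6 = Round(s_5, k_5) = 0xFD112F
s_7 = Round(s_6, k_6) = 0xA39010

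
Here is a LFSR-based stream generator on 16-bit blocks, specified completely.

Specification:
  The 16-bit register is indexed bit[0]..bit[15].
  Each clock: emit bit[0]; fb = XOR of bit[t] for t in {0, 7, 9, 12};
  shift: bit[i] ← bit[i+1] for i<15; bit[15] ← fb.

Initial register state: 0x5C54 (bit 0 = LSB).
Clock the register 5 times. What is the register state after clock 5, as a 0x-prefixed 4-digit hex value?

0xBAE2

reg_0 = 0x5C54
clock 1: out=0, reg = 0xAE2A
clock 2: out=0, reg = 0xD715
clock 3: out=1, reg = 0xEB8A
clock 4: out=0, reg = 0x75C5
clock 5: out=1, reg = 0xBAE2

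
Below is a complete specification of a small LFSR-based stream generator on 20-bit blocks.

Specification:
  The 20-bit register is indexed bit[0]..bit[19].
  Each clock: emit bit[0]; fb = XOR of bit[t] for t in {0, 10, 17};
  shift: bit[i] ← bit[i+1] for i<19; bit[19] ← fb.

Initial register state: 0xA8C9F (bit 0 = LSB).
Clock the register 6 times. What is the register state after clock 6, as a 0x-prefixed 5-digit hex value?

reg_0 = 0xA8C9F
clock 1: out=1, reg = 0xD464F
clock 2: out=1, reg = 0x6A327
clock 3: out=1, reg = 0x35193
clock 4: out=1, reg = 0x1A8C9
clock 5: out=1, reg = 0x8D464
clock 6: out=0, reg = 0xC6A32

0xC6A32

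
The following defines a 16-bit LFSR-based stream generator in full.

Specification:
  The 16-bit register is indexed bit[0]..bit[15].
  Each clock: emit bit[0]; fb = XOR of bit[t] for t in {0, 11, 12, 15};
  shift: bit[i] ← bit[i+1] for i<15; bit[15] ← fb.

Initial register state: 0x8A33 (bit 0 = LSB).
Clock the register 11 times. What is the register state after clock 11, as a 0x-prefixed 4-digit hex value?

reg_0 = 0x8A33
clock 1: out=1, reg = 0xC519
clock 2: out=1, reg = 0x628C
clock 3: out=0, reg = 0x3146
clock 4: out=0, reg = 0x98A3
clock 5: out=1, reg = 0x4C51
clock 6: out=1, reg = 0x2628
clock 7: out=0, reg = 0x1314
clock 8: out=0, reg = 0x898A
clock 9: out=0, reg = 0x44C5
clock 10: out=1, reg = 0xA262
clock 11: out=0, reg = 0xD131

0xD131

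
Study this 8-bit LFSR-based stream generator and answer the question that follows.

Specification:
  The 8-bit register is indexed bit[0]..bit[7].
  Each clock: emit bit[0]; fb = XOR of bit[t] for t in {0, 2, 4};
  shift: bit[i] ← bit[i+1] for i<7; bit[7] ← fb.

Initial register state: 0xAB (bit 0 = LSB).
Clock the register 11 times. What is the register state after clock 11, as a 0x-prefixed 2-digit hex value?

0x5F

reg_0 = 0xAB
clock 1: out=1, reg = 0xD5
clock 2: out=1, reg = 0xEA
clock 3: out=0, reg = 0x75
clock 4: out=1, reg = 0xBA
clock 5: out=0, reg = 0xDD
clock 6: out=1, reg = 0xEE
clock 7: out=0, reg = 0xF7
clock 8: out=1, reg = 0xFB
clock 9: out=1, reg = 0x7D
clock 10: out=1, reg = 0xBE
clock 11: out=0, reg = 0x5F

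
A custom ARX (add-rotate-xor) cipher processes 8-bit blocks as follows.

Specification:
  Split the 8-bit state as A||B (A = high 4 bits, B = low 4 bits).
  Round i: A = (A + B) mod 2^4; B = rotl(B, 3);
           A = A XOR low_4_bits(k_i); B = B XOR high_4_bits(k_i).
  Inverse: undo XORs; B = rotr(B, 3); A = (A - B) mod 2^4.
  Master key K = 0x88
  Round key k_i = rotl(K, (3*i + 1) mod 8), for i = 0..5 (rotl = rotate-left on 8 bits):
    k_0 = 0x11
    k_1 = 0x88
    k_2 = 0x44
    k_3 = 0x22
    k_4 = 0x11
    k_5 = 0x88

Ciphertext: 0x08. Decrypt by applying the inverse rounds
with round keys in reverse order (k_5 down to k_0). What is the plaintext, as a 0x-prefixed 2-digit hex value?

s_0 = ciphertext = 0x08
s_1 = InvRound(s_0, k_5) = 0x80
s_2 = InvRound(s_1, k_4) = 0x72
s_3 = InvRound(s_2, k_3) = 0x50
s_4 = InvRound(s_3, k_2) = 0x98
s_5 = InvRound(s_4, k_1) = 0x10
s_6 = InvRound(s_5, k_0) = 0xE2

0xE2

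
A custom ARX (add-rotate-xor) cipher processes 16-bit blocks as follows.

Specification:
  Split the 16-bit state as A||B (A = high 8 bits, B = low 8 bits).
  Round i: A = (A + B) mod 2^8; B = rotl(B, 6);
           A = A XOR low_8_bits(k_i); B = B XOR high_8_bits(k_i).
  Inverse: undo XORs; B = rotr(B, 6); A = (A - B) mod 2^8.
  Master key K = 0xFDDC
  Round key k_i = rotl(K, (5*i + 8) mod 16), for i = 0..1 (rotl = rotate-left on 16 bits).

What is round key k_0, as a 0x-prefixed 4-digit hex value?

K = 0xFDDC
k_0 = rotl(K, (5*0+8) mod 16) = rotl(K, 8) = 0xDCFD

0xDCFD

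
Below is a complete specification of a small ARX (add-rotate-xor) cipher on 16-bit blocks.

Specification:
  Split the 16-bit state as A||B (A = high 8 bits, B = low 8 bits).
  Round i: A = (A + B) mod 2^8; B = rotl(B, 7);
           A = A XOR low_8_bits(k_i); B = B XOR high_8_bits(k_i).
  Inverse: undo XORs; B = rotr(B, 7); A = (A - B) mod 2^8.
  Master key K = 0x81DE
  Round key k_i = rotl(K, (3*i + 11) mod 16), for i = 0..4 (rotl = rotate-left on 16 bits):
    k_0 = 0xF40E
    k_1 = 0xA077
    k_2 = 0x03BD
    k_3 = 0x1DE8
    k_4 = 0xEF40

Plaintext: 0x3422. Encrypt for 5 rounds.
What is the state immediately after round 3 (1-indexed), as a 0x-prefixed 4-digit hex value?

0x212A

s_0 = plaintext = 0x3422
s_1 = Round(s_0, k_0) = 0x58E5
s_2 = Round(s_1, k_1) = 0x4A52
s_3 = Round(s_2, k_2) = 0x212A
s_4 = Round(s_3, k_3) = 0xA308
s_5 = Round(s_4, k_4) = 0xEBEB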